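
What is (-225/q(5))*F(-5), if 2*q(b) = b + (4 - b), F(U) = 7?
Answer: -1575/2 ≈ -787.50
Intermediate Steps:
q(b) = 2 (q(b) = (b + (4 - b))/2 = (½)*4 = 2)
(-225/q(5))*F(-5) = -225/2*7 = -1575/2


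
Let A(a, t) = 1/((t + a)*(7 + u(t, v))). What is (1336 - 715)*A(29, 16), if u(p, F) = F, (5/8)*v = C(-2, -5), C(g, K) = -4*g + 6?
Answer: 23/49 ≈ 0.46939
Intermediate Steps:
C(g, K) = 6 - 4*g
v = 112/5 (v = 8*(6 - 4*(-2))/5 = 8*(6 + 8)/5 = (8/5)*14 = 112/5 ≈ 22.400)
A(a, t) = 1/(147*a/5 + 147*t/5) (A(a, t) = 1/((t + a)*(7 + 112/5)) = 1/((a + t)*(147/5)) = 1/(147*a/5 + 147*t/5))
(1336 - 715)*A(29, 16) = (1336 - 715)*(5/(147*(29 + 16))) = 621*((5/147)/45) = 621*((5/147)*(1/45)) = 621*(1/1323) = 23/49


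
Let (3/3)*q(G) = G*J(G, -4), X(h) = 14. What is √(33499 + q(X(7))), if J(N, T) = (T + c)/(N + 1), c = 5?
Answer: √7537485/15 ≈ 183.03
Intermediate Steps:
J(N, T) = (5 + T)/(1 + N) (J(N, T) = (T + 5)/(N + 1) = (5 + T)/(1 + N))
q(G) = G/(1 + G) (q(G) = G*((5 - 4)/(1 + G)) = G*(1/(1 + G)) = G/(1 + G))
√(33499 + q(X(7))) = √(33499 + 14/(1 + 14)) = √(33499 + 14/15) = √(502499/15) = √7537485/15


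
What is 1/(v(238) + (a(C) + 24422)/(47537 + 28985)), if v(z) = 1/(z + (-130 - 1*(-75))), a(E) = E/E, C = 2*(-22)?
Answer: 14003526/4545931 ≈ 3.0805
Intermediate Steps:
C = -44
a(E) = 1
v(z) = 1/(-55 + z) (v(z) = 1/(z + (-130 + 75)) = 1/(z - 55) = 1/(-55 + z))
1/(v(238) + (a(C) + 24422)/(47537 + 28985)) = 1/(1/(-55 + 238) + (1 + 24422)/(47537 + 28985)) = 1/(1/183 + 24423/76522) = 1/(4545931/14003526) = 14003526/4545931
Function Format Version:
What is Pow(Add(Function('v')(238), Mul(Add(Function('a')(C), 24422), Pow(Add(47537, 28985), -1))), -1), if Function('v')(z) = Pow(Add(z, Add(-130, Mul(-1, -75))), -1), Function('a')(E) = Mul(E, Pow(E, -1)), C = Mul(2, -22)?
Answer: Rational(14003526, 4545931) ≈ 3.0805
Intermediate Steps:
C = -44
Function('a')(E) = 1
Function('v')(z) = Pow(Add(-55, z), -1) (Function('v')(z) = Pow(Add(z, Add(-130, 75)), -1) = Pow(Add(z, -55), -1) = Pow(Add(-55, z), -1))
Pow(Add(Function('v')(238), Mul(Add(Function('a')(C), 24422), Pow(Add(47537, 28985), -1))), -1) = Pow(Add(Pow(Add(-55, 238), -1), Mul(Add(1, 24422), Pow(Add(47537, 28985), -1))), -1) = Pow(Add(Pow(183, -1), Mul(24423, Pow(76522, -1))), -1) = Pow(Add(Rational(1, 183), Mul(24423, Rational(1, 76522))), -1) = Pow(Add(Rational(1, 183), Rational(24423, 76522)), -1) = Pow(Rational(4545931, 14003526), -1) = Rational(14003526, 4545931)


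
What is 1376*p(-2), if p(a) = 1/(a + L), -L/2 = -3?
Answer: 344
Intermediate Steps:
L = 6 (L = -2*(-3) = 6)
p(a) = 1/(6 + a) (p(a) = 1/(a + 6) = 1/(6 + a))
1376*p(-2) = 1376/(6 - 2) = 1376/4 = 1376*(¼) = 344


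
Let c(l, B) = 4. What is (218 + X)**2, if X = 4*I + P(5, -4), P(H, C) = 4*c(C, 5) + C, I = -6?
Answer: 42436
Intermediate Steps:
P(H, C) = 16 + C (P(H, C) = 4*4 + C = 16 + C)
X = -12 (X = 4*(-6) + (16 - 4) = -24 + 12 = -12)
(218 + X)**2 = (218 - 12)**2 = 206**2 = 42436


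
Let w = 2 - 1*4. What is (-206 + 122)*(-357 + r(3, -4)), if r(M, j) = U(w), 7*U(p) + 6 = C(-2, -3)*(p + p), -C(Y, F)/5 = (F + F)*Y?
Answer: 27180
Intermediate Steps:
w = -2 (w = 2 - 4 = -2)
C(Y, F) = -10*F*Y (C(Y, F) = -5*(F + F)*Y = -5*2*F*Y = -10*F*Y)
U(p) = -6/7 - 120*p/7 (U(p) = -6/7 + ((-10*(-3)*(-2))*(p + p))/7 = -6/7 + (-120*p)/7 = -6/7 - 120*p/7)
r(M, j) = 234/7 (r(M, j) = -6/7 - 120/7*(-2) = -6/7 + 240/7 = 234/7)
(-206 + 122)*(-357 + r(3, -4)) = (-206 + 122)*(-357 + 234/7) = -84*(-2265/7) = 27180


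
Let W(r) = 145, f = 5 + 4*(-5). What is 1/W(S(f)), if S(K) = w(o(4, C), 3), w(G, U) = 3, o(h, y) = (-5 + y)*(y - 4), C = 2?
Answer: 1/145 ≈ 0.0068966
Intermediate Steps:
o(h, y) = (-5 + y)*(-4 + y)
f = -15 (f = 5 - 20 = -15)
S(K) = 3
1/W(S(f)) = 1/145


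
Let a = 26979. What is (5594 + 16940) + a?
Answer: 49513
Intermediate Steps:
(5594 + 16940) + a = (5594 + 16940) + 26979 = 22534 + 26979 = 49513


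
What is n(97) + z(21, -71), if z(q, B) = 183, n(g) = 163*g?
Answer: 15994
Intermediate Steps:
n(97) + z(21, -71) = 163*97 + 183 = 15811 + 183 = 15994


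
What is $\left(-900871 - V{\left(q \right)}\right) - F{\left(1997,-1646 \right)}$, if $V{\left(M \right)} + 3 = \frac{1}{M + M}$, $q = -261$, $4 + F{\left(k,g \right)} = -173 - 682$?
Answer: $- \frac{469804697}{522} \approx -9.0001 \cdot 10^{5}$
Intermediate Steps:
$F{\left(k,g \right)} = -859$ ($F{\left(k,g \right)} = -4 - 855 = -859$)
$V{\left(M \right)} = -3 + \frac{1}{2 M}$ ($V{\left(M \right)} = -3 + \frac{1}{M + M} = -3 + \frac{1}{2 M}$)
$\left(-900871 - V{\left(q \right)}\right) - F{\left(1997,-1646 \right)} = \left(-900871 - \left(-3 + \frac{1}{2 \left(-261\right)}\right)\right) - -859 = \left(-900871 - \left(-3 + \frac{1}{2} \left(- \frac{1}{261}\right)\right)\right) + 859 = \left(-900871 - \left(-3 - \frac{1}{522}\right)\right) + 859 = \left(-900871 - - \frac{1567}{522}\right) + 859 = \left(-900871 + \frac{1567}{522}\right) + 859 = - \frac{470253095}{522} + 859 = - \frac{469804697}{522}$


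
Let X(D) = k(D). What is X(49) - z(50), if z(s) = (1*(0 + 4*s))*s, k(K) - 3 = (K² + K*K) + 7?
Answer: -5188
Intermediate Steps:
k(K) = 10 + 2*K² (k(K) = 3 + ((K² + K*K) + 7) = 3 + ((K² + K²) + 7) = 3 + (2*K² + 7) = 3 + (7 + 2*K²) = 10 + 2*K²)
X(D) = 10 + 2*D²
z(s) = 4*s² (z(s) = (1*(4*s))*s = (4*s)*s = 4*s²)
X(49) - z(50) = (10 + 2*49²) - 4*50² = (10 + 2*2401) - 4*2500 = (10 + 4802) - 1*10000 = 4812 - 10000 = -5188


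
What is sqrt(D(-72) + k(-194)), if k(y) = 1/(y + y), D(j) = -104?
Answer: I*sqrt(3914241)/194 ≈ 10.198*I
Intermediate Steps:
k(y) = 1/(2*y)
sqrt(D(-72) + k(-194)) = sqrt(-104 + (1/2)/(-194)) = sqrt(-104 + (1/2)*(-1/194)) = sqrt(-104 - 1/388) = sqrt(-40353/388) = I*sqrt(3914241)/194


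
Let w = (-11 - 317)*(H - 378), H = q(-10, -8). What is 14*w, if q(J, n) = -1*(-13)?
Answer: 1676080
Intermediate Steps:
q(J, n) = 13
H = 13
w = 119720 (w = (-11 - 317)*(13 - 378) = -328*(-365) = 119720)
14*w = 14*119720 = 1676080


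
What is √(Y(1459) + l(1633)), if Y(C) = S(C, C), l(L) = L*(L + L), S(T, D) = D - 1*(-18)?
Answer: √5334855 ≈ 2309.7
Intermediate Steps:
S(T, D) = 18 + D (S(T, D) = D + 18 = 18 + D)
l(L) = 2*L² (l(L) = L*(2*L) = 2*L²)
Y(C) = 18 + C
√(Y(1459) + l(1633)) = √((18 + 1459) + 2*1633²) = √(1477 + 2*2666689) = √(1477 + 5333378) = √5334855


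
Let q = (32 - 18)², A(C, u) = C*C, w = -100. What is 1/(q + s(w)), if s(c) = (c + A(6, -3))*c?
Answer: 1/6596 ≈ 0.00015161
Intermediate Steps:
A(C, u) = C²
s(c) = c*(36 + c) (s(c) = (c + 6²)*c = (c + 36)*c = (36 + c)*c = c*(36 + c))
q = 196 (q = 14² = 196)
1/(q + s(w)) = 1/(196 - 100*(36 - 100)) = 1/(196 - 100*(-64)) = 1/(196 + 6400) = 1/6596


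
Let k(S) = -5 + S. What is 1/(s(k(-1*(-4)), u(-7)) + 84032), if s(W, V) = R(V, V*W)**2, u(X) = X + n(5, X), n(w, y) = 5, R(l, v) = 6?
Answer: 1/84068 ≈ 1.1895e-5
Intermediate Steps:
u(X) = 5 + X (u(X) = X + 5 = 5 + X)
s(W, V) = 36 (s(W, V) = 6**2 = 36)
1/(s(k(-1*(-4)), u(-7)) + 84032) = 1/(36 + 84032) = 1/84068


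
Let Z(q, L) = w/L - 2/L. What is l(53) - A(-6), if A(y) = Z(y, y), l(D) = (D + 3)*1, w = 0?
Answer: 167/3 ≈ 55.667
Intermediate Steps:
l(D) = 3 + D (l(D) = (3 + D)*1 = 3 + D)
Z(q, L) = -2/L (Z(q, L) = 0/L - 2/L = 0 - 2/L = -2/L)
A(y) = -2/y
l(53) - A(-6) = (3 + 53) - (-2)/(-6) = 56 - (-2)*(-1)/6 = 56 - 1*⅓ = 56 - ⅓ = 167/3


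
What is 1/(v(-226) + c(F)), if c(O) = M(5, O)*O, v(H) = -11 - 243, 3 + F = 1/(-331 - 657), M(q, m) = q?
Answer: -988/265777 ≈ -0.0037174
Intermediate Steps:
F = -2965/988 (F = -3 + 1/(-331 - 657) = -3 + 1/(-988) = -3 - 1/988 = -2965/988 ≈ -3.0010)
v(H) = -254
c(O) = 5*O
1/(v(-226) + c(F)) = 1/(-254 + 5*(-2965/988)) = 1/(-254 - 14825/988) = 1/(-265777/988) = -988/265777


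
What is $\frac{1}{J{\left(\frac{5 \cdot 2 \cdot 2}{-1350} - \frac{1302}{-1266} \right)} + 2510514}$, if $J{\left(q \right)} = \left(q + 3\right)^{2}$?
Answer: $\frac{811395225}{2037032142787234} \approx 3.9832 \cdot 10^{-7}$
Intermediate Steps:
$J{\left(q \right)} = \left(3 + q\right)^{2}$
$\frac{1}{J{\left(\frac{5 \cdot 2 \cdot 2}{-1350} - \frac{1302}{-1266} \right)} + 2510514} = \frac{1}{\left(3 + \left(\frac{5 \cdot 2 \cdot 2}{-1350} - \frac{1302}{-1266}\right)\right)^{2} + 2510514} = \frac{1}{\left(3 + \left(10 \cdot 2 \left(- \frac{1}{1350}\right) - - \frac{217}{211}\right)\right)^{2} + 2510514} = \frac{1}{\left(3 + \left(20 \left(- \frac{1}{1350}\right) + \frac{217}{211}\right)\right)^{2} + 2510514} = \frac{1}{\left(3 + \left(- \frac{2}{135} + \frac{217}{211}\right)\right)^{2} + 2510514} = \frac{1}{\left(3 + \frac{28873}{28485}\right)^{2} + 2510514} = \frac{1}{\left(\frac{114328}{28485}\right)^{2} + 2510514} = \frac{1}{\frac{13070891584}{811395225} + 2510514} = \frac{1}{\frac{2037032142787234}{811395225}} = \frac{811395225}{2037032142787234}$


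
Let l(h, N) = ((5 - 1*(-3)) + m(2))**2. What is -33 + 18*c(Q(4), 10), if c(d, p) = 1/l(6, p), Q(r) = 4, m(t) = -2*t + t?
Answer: -65/2 ≈ -32.500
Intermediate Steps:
m(t) = -t
l(h, N) = 36 (l(h, N) = ((5 - 1*(-3)) - 1*2)**2 = ((5 + 3) - 2)**2 = (8 - 2)**2 = 6**2 = 36)
c(d, p) = 1/36
-33 + 18*c(Q(4), 10) = -33 + 18*(1/36) = -33 + 1/2 = -65/2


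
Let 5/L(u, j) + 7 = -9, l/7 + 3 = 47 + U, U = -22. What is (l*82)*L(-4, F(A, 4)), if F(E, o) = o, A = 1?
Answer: -15785/4 ≈ -3946.3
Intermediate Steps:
l = 154 (l = -21 + 7*(47 - 22) = -21 + 7*25 = -21 + 175 = 154)
L(u, j) = -5/16 (L(u, j) = 5/(-7 - 9) = 5/(-16) = 5*(-1/16) = -5/16)
(l*82)*L(-4, F(A, 4)) = (154*82)*(-5/16) = 12628*(-5/16) = -15785/4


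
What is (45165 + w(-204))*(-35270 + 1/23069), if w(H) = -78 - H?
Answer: -36850733601039/23069 ≈ -1.5974e+9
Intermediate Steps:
(45165 + w(-204))*(-35270 + 1/23069) = (45165 + (-78 - 1*(-204)))*(-35270 + 1/23069) = (45165 + (-78 + 204))*(-35270 + 1/23069) = (45165 + 126)*(-813643629/23069) = 45291*(-813643629/23069) = -36850733601039/23069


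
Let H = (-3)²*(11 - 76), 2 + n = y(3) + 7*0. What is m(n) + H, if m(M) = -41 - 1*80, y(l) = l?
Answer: -706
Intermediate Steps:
n = 1 (n = -2 + (3 + 7*0) = -2 + (3 + 0) = -2 + 3 = 1)
H = -585 (H = 9*(-65) = -585)
m(M) = -121 (m(M) = -41 - 80 = -121)
m(n) + H = -121 - 585 = -706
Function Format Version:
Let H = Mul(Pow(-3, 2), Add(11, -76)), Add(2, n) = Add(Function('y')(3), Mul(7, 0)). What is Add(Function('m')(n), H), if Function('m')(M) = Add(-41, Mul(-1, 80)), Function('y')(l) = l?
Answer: -706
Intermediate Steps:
n = 1 (n = Add(-2, Add(3, Mul(7, 0))) = Add(-2, Add(3, 0)) = Add(-2, 3) = 1)
H = -585 (H = Mul(9, -65) = -585)
Function('m')(M) = -121 (Function('m')(M) = Add(-41, -80) = -121)
Add(Function('m')(n), H) = Add(-121, -585) = -706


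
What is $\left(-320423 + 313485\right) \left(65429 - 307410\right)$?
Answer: $1678864178$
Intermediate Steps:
$\left(-320423 + 313485\right) \left(65429 - 307410\right) = \left(-6938\right) \left(-241981\right) = 1678864178$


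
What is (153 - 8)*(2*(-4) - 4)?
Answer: -1740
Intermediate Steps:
(153 - 8)*(2*(-4) - 4) = 145*(-8 - 4) = 145*(-12) = -1740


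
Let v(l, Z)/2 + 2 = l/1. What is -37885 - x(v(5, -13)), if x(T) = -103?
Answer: -37782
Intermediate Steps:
v(l, Z) = -4 + 2*l (v(l, Z) = -4 + 2*(l/1) = -4 + 2*(l*1) = -4 + 2*l)
-37885 - x(v(5, -13)) = -37885 - 1*(-103) = -37885 + 103 = -37782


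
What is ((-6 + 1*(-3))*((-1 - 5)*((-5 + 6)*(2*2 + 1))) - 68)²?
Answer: 40804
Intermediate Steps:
((-6 + 1*(-3))*((-1 - 5)*((-5 + 6)*(2*2 + 1))) - 68)² = ((-6 - 3)*(-6*(4 + 1)) - 68)² = (-(-54)*1*5 - 68)² = (-(-54)*5 - 68)² = (-9*(-30) - 68)² = (270 - 68)² = 202² = 40804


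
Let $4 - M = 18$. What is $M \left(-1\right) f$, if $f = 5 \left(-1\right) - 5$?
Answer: $-140$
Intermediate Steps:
$M = -14$ ($M = 4 - 18 = -14$)
$f = -10$ ($f = -5 - 5 = -10$)
$M \left(-1\right) f = \left(-14\right) \left(-1\right) \left(-10\right) = 14 \left(-10\right) = -140$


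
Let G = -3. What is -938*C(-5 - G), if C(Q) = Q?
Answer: 1876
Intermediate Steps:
-938*C(-5 - G) = -938*(-5 - 1*(-3)) = -938*(-5 + 3) = -938*(-2) = 1876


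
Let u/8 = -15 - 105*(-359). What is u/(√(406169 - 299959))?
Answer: 30144*√106210/10621 ≈ 924.95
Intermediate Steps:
u = 301440 (u = 8*(-15 - 105*(-359)) = 8*(-15 + 37695) = 8*37680 = 301440)
u/(√(406169 - 299959)) = 301440/(√(406169 - 299959)) = 301440/(√106210) = 301440*(√106210/106210) = 30144*√106210/10621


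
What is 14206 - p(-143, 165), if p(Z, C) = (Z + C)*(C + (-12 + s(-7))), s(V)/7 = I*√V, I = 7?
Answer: 10840 - 1078*I*√7 ≈ 10840.0 - 2852.1*I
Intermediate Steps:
s(V) = 49*√V (s(V) = 7*(7*√V) = 49*√V)
p(Z, C) = (C + Z)*(-12 + C + 49*I*√7) (p(Z, C) = (Z + C)*(C + (-12 + 49*√(-7))) = (C + Z)*(C + (-12 + 49*(I*√7))) = (C + Z)*(C + (-12 + 49*I*√7)) = (C + Z)*(-12 + C + 49*I*√7))
14206 - p(-143, 165) = 14206 - (165² - 12*165 - 12*(-143) + 165*(-143) + 49*I*165*√7 + 49*I*(-143)*√7) = 14206 - (27225 - 1980 + 1716 - 23595 + 8085*I*√7 - 7007*I*√7) = 14206 - (3366 + 1078*I*√7) = 14206 + (-3366 - 1078*I*√7) = 10840 - 1078*I*√7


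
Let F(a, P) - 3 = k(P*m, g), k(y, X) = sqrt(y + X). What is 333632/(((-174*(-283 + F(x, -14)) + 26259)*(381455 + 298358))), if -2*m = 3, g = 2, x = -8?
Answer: 2779488192/424592625269401 + 19350656*sqrt(23)/1273777875808203 ≈ 6.6191e-6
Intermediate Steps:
m = -3/2 (m = -1/2*3 = -3/2 ≈ -1.5000)
k(y, X) = sqrt(X + y)
F(a, P) = 3 + sqrt(2 - 3*P/2) (F(a, P) = 3 + sqrt(2 + P*(-3/2)) = 3 + sqrt(2 - 3*P/2))
333632/(((-174*(-283 + F(x, -14)) + 26259)*(381455 + 298358))) = 333632/(((-174*(-283 + (3 + sqrt(8 - 6*(-14))/2)) + 26259)*(381455 + 298358))) = 333632/(((-174*(-283 + (3 + sqrt(8 + 84)/2)) + 26259)*679813)) = 333632/(((-174*(-283 + (3 + sqrt(92)/2)) + 26259)*679813)) = 333632/(((-174*(-283 + (3 + (2*sqrt(23))/2)) + 26259)*679813)) = 333632/(((-174*(-283 + (3 + sqrt(23))) + 26259)*679813)) = 333632/(((-174*(-280 + sqrt(23)) + 26259)*679813)) = 333632/((((48720 - 174*sqrt(23)) + 26259)*679813)) = 333632/(((74979 - 174*sqrt(23))*679813)) = 333632/(50971698927 - 118287462*sqrt(23))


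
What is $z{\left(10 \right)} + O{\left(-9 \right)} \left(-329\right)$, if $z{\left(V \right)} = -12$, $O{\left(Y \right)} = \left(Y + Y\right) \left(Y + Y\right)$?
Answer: $-106608$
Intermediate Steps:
$O{\left(Y \right)} = 4 Y^{2}$ ($O{\left(Y \right)} = 2 Y 2 Y = 4 Y^{2}$)
$z{\left(10 \right)} + O{\left(-9 \right)} \left(-329\right) = -12 + 4 \left(-9\right)^{2} \left(-329\right) = -12 + 4 \cdot 81 \left(-329\right) = -12 + 324 \left(-329\right) = -12 - 106596 = -106608$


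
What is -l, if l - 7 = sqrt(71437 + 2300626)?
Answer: -7 - sqrt(2372063) ≈ -1547.2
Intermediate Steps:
l = 7 + sqrt(2372063) (l = 7 + sqrt(71437 + 2300626) = 7 + sqrt(2372063) ≈ 1547.2)
-l = -(7 + sqrt(2372063)) = -7 - sqrt(2372063)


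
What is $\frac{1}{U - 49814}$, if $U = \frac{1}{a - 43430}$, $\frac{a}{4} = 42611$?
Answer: $- \frac{127014}{6327075395} \approx -2.0075 \cdot 10^{-5}$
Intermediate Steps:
$a = 170444$ ($a = 4 \cdot 42611 = 170444$)
$U = \frac{1}{127014}$ ($U = \frac{1}{170444 - 43430} = \frac{1}{127014} \approx 7.8732 \cdot 10^{-6}$)
$\frac{1}{U - 49814} = \frac{1}{\frac{1}{127014} - 49814} = \frac{1}{- \frac{6327075395}{127014}} = - \frac{127014}{6327075395}$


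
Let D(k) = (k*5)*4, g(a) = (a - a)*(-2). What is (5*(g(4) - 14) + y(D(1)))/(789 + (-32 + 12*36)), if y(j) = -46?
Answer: -4/41 ≈ -0.097561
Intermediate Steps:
g(a) = 0 (g(a) = 0*(-2) = 0)
D(k) = 20*k (D(k) = (5*k)*4 = 20*k)
(5*(g(4) - 14) + y(D(1)))/(789 + (-32 + 12*36)) = (5*(0 - 14) - 46)/(789 + (-32 + 12*36)) = (5*(-14) - 46)/(789 + (-32 + 432)) = (-70 - 46)/(789 + 400) = -116/1189 = -116*1/1189 = -4/41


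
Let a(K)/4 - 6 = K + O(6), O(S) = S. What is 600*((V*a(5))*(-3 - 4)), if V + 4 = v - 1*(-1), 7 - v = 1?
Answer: -856800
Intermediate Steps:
v = 6 (v = 7 - 1*1 = 7 - 1 = 6)
a(K) = 48 + 4*K (a(K) = 24 + 4*(K + 6) = 24 + 4*(6 + K) = 24 + (24 + 4*K) = 48 + 4*K)
V = 3 (V = -4 + (6 - 1*(-1)) = -4 + (6 + 1) = -4 + 7 = 3)
600*((V*a(5))*(-3 - 4)) = 600*((3*(48 + 4*5))*(-3 - 4)) = 600*((3*(48 + 20))*(-7)) = 600*((3*68)*(-7)) = 600*(204*(-7)) = 600*(-1428) = -856800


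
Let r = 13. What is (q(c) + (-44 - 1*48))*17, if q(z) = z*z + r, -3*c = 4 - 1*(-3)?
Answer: -11254/9 ≈ -1250.4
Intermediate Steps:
c = -7/3 (c = -(4 - 1*(-3))/3 = -(4 + 3)/3 = -⅓*7 = -7/3 ≈ -2.3333)
q(z) = 13 + z² (q(z) = z*z + 13 = z² + 13 = 13 + z²)
(q(c) + (-44 - 1*48))*17 = ((13 + (-7/3)²) + (-44 - 1*48))*17 = ((13 + 49/9) + (-44 - 48))*17 = (166/9 - 92)*17 = -662/9*17 = -11254/9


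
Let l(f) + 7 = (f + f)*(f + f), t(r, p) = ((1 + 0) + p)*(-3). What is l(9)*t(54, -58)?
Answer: 54207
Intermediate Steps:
t(r, p) = -3 - 3*p (t(r, p) = (1 + p)*(-3) = -3 - 3*p)
l(f) = -7 + 4*f² (l(f) = -7 + (f + f)*(f + f) = -7 + (2*f)*(2*f) = -7 + 4*f²)
l(9)*t(54, -58) = (-7 + 4*9²)*(-3 - 3*(-58)) = (-7 + 4*81)*(-3 + 174) = (-7 + 324)*171 = 317*171 = 54207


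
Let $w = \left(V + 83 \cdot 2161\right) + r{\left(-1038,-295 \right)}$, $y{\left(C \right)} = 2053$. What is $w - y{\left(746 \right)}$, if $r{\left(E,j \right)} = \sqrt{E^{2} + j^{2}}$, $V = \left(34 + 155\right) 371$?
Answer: $247429 + \sqrt{1164469} \approx 2.4851 \cdot 10^{5}$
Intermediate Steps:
$V = 70119$ ($V = 189 \cdot 371 = 70119$)
$w = 249482 + \sqrt{1164469}$ ($w = \left(70119 + 83 \cdot 2161\right) + \sqrt{\left(-1038\right)^{2} + \left(-295\right)^{2}} = \left(70119 + 179363\right) + \sqrt{1077444 + 87025} = 249482 + \sqrt{1164469} \approx 2.5056 \cdot 10^{5}$)
$w - y{\left(746 \right)} = \left(249482 + \sqrt{1164469}\right) - 2053 = 247429 + \sqrt{1164469}$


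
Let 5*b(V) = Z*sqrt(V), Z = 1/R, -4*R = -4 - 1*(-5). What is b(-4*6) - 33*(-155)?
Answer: 5115 - 8*I*sqrt(6)/5 ≈ 5115.0 - 3.9192*I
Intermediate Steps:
R = -1/4 (R = -(-4 - 1*(-5))/4 = -(-4 + 5)/4 = -1/4*1 = -1/4 ≈ -0.25000)
Z = -4 (Z = 1/(-1/4) = -4)
b(V) = -4*sqrt(V)/5 (b(V) = (-4*sqrt(V))/5 = -4*sqrt(V)/5)
b(-4*6) - 33*(-155) = -4*2*I*sqrt(6)/5 - 33*(-155) = -8*I*sqrt(6)/5 + 5115 = 5115 - 8*I*sqrt(6)/5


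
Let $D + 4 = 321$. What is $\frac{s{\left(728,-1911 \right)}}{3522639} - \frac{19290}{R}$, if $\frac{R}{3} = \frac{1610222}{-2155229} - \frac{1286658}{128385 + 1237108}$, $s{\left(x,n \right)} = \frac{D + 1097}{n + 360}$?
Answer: $\frac{51694437530555262082479599}{13581967105253280165696} \approx 3806.1$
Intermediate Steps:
$D = 317$ ($D = -4 + 321 = 317$)
$s{\left(x,n \right)} = \frac{1414}{360 + n}$ ($s{\left(x,n \right)} = \frac{317 + 1097}{n + 360} = \frac{1414}{360 + n}$)
$R = - \frac{14915368512384}{2942950112897}$ ($R = 3 \left(\frac{1610222}{-2155229} - \frac{1286658}{128385 + 1237108}\right) = 3 \left(1610222 \left(- \frac{1}{2155229}\right) - \frac{1286658}{1365493}\right) = 3 \left(- \frac{1610222}{2155229} - \frac{1286658}{1365493}\right) = 3 \left(- \frac{4971789504128}{2942950112897}\right) = - \frac{14915368512384}{2942950112897} \approx -5.0682$)
$\frac{s{\left(728,-1911 \right)}}{3522639} - \frac{19290}{R} = \frac{1414 \frac{1}{360 - 1911}}{3522639} - \frac{19290}{- \frac{14915368512384}{2942950112897}} = \frac{1414}{-1551} \cdot \frac{1}{3522639} - - \frac{9461584612963855}{2485894752064} = 1414 \left(- \frac{1}{1551}\right) \frac{1}{3522639} + \frac{9461584612963855}{2485894752064} = \left(- \frac{1414}{1551}\right) \frac{1}{3522639} + \frac{9461584612963855}{2485894752064} = - \frac{1414}{5463613089} + \frac{9461584612963855}{2485894752064} = \frac{51694437530555262082479599}{13581967105253280165696}$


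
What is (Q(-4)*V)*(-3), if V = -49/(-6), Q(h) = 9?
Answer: -441/2 ≈ -220.50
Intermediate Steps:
V = 49/6 (V = -49*(-⅙) = 49/6 ≈ 8.1667)
(Q(-4)*V)*(-3) = (9*(49/6))*(-3) = (147/2)*(-3) = -441/2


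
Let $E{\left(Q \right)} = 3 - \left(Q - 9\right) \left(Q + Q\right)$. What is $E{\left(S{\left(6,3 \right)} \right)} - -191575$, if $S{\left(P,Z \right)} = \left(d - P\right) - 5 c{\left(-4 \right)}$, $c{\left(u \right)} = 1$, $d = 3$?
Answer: $191306$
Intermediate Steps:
$S{\left(P,Z \right)} = -2 - P$ ($S{\left(P,Z \right)} = \left(3 - P\right) - 5 = -2 - P$)
$E{\left(Q \right)} = 3 - 2 Q \left(-9 + Q\right)$ ($E{\left(Q \right)} = 3 - \left(-9 + Q\right) 2 Q = 3 - 2 Q \left(-9 + Q\right)$)
$E{\left(S{\left(6,3 \right)} \right)} - -191575 = \left(3 - 2 \left(-2 - 6\right)^{2} + 18 \left(-2 - 6\right)\right) - -191575 = \left(3 - 2 \left(-2 - 6\right)^{2} + 18 \left(-2 - 6\right)\right) + 191575 = \left(3 - 2 \left(-8\right)^{2} + 18 \left(-8\right)\right) + 191575 = \left(3 - 128 - 144\right) + 191575 = -269 + 191575 = 191306$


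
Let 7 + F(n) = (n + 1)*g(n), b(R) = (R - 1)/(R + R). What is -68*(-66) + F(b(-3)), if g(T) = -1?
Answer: 13438/3 ≈ 4479.3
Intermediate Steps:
b(R) = (-1 + R)/(2*R) (b(R) = (-1 + R)/((2*R)) = (-1 + R)*(1/(2*R)) = (-1 + R)/(2*R))
F(n) = -8 - n (F(n) = -7 + (n + 1)*(-1) = -7 + (1 + n)*(-1) = -7 + (-1 - n) = -8 - n)
-68*(-66) + F(b(-3)) = -68*(-66) + (-8 - (-1 - 3)/(2*(-3))) = 4488 + (-8 - (-1)*(-4)/(2*3)) = 4488 + (-8 - 1*2/3) = 4488 + (-8 - 2/3) = 4488 - 26/3 = 13438/3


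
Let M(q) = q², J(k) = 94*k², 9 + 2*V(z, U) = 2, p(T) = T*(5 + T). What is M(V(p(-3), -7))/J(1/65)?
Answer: 207025/376 ≈ 550.60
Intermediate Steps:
V(z, U) = -7/2 (V(z, U) = -9/2 + (½)*2 = -9/2 + 1 = -7/2)
M(V(p(-3), -7))/J(1/65) = (-7/2)²/((94*(1/65)²)) = 49/(4*((94*(1/65)²))) = 49/(4*((94*(1/4225)))) = 49/(4*(94/4225)) = (49/4)*(4225/94) = 207025/376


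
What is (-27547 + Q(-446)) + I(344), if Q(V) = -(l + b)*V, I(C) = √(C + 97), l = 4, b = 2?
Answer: -24850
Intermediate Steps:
I(C) = √(97 + C)
Q(V) = -6*V (Q(V) = -(4 + 2)*V = -6*V)
(-27547 + Q(-446)) + I(344) = (-27547 - 6*(-446)) + √(97 + 344) = (-27547 + 2676) + √441 = -24871 + 21 = -24850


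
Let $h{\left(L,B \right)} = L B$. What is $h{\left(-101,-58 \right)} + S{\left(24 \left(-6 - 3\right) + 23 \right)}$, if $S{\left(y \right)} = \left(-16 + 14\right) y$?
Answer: $6244$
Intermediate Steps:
$S{\left(y \right)} = - 2 y$
$h{\left(L,B \right)} = B L$
$h{\left(-101,-58 \right)} + S{\left(24 \left(-6 - 3\right) + 23 \right)} = \left(-58\right) \left(-101\right) - 2 \left(24 \left(-6 - 3\right) + 23\right) = 5858 - 2 \left(24 \left(-9\right) + 23\right) = 5858 - 2 \left(-216 + 23\right) = 5858 - -386 = 5858 + 386 = 6244$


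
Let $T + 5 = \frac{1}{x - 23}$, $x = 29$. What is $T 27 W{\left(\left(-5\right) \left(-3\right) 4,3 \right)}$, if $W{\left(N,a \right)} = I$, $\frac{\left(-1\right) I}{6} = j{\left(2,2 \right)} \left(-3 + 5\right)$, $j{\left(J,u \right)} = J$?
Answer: $3132$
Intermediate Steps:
$I = -24$ ($I = - 6 \cdot 2 \left(-3 + 5\right) = - 6 \cdot 2 \cdot 2 = \left(-6\right) 4 = -24$)
$T = - \frac{29}{6}$ ($T = -5 + \frac{1}{29 - 23} = -5 + \frac{1}{6} = - \frac{29}{6} \approx -4.8333$)
$W{\left(N,a \right)} = -24$
$T 27 W{\left(\left(-5\right) \left(-3\right) 4,3 \right)} = \left(- \frac{29}{6}\right) 27 \left(-24\right) = \left(- \frac{261}{2}\right) \left(-24\right) = 3132$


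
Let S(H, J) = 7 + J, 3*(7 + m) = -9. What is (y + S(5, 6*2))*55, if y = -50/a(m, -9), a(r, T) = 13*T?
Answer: 125015/117 ≈ 1068.5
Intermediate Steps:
m = -10 (m = -7 + (⅓)*(-9) = -7 - 3 = -10)
y = 50/117 (y = -50/(13*(-9)) = -50/(-117) = -50*(-1/117) = 50/117 ≈ 0.42735)
(y + S(5, 6*2))*55 = (50/117 + (7 + 6*2))*55 = (50/117 + (7 + 12))*55 = (50/117 + 19)*55 = (2273/117)*55 = 125015/117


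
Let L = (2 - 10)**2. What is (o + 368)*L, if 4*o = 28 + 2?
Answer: 24032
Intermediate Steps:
o = 15/2 (o = (28 + 2)/4 = (1/4)*30 = 15/2 ≈ 7.5000)
L = 64 (L = (-8)**2 = 64)
(o + 368)*L = (15/2 + 368)*64 = (751/2)*64 = 24032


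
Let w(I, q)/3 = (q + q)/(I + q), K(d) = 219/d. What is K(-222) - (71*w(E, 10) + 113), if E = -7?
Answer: -113515/74 ≈ -1534.0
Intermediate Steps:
w(I, q) = 6*q/(I + q) (w(I, q) = 3*((q + q)/(I + q)) = 3*((2*q)/(I + q)) = 3*(2*q/(I + q)) = 6*q/(I + q))
K(-222) - (71*w(E, 10) + 113) = 219/(-222) - (71*(6*10/(-7 + 10)) + 113) = 219*(-1/222) - (71*(6*10/3) + 113) = -73/74 - (71*(6*10*(⅓)) + 113) = -73/74 - (71*20 + 113) = -73/74 - (1420 + 113) = -73/74 - 1*1533 = -73/74 - 1533 = -113515/74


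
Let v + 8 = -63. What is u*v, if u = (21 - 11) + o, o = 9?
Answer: -1349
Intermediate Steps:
u = 19 (u = (21 - 11) + 9 = 10 + 9 = 19)
v = -71 (v = -8 - 63 = -71)
u*v = 19*(-71) = -1349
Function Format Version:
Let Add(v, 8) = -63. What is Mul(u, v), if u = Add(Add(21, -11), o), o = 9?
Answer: -1349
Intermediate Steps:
u = 19 (u = Add(Add(21, -11), 9) = Add(10, 9) = 19)
v = -71 (v = Add(-8, -63) = -71)
Mul(u, v) = Mul(19, -71) = -1349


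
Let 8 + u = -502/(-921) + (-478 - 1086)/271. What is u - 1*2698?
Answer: -676697648/249591 ≈ -2711.2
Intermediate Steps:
u = -3301130/249591 (u = -8 + (-502/(-921) + (-478 - 1086)/271) = -8 + (-502*(-1/921) - 1564*1/271) = -8 + (502/921 - 1564/271) = -8 - 1304402/249591 = -3301130/249591 ≈ -13.226)
u - 1*2698 = -3301130/249591 - 1*2698 = -3301130/249591 - 2698 = -676697648/249591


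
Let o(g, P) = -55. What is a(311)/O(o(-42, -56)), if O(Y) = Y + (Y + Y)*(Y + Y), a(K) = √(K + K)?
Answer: √622/12045 ≈ 0.0020706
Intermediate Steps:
a(K) = √2*√K (a(K) = √(2*K) = √2*√K)
O(Y) = Y + 4*Y² (O(Y) = Y + (2*Y)*(2*Y) = Y + 4*Y²)
a(311)/O(o(-42, -56)) = (√2*√311)/((-55*(1 + 4*(-55)))) = √622/((-55*(1 - 220))) = √622/((-55*(-219))) = √622/12045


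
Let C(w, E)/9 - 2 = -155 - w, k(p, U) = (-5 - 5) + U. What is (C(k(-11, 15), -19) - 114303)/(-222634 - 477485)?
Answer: 38575/233373 ≈ 0.16529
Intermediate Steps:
k(p, U) = -10 + U
C(w, E) = -1377 - 9*w (C(w, E) = 18 + 9*(-155 - w) = 18 + (-1395 - 9*w) = -1377 - 9*w)
(C(k(-11, 15), -19) - 114303)/(-222634 - 477485) = ((-1377 - 9*(-10 + 15)) - 114303)/(-222634 - 477485) = ((-1377 - 9*5) - 114303)/(-700119) = ((-1377 - 45) - 114303)*(-1/700119) = (-1422 - 114303)*(-1/700119) = -115725*(-1/700119) = 38575/233373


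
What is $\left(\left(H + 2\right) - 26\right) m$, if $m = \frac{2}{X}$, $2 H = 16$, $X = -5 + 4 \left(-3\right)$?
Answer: $\frac{32}{17} \approx 1.8824$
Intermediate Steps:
$X = -17$ ($X = -5 - 12 = -17$)
$H = 8$ ($H = \frac{1}{2} \cdot 16 = 8$)
$m = - \frac{2}{17}$ ($m = \frac{2}{-17} = 2 \left(- \frac{1}{17}\right) = - \frac{2}{17} \approx -0.11765$)
$\left(\left(H + 2\right) - 26\right) m = \left(\left(8 + 2\right) - 26\right) \left(- \frac{2}{17}\right) = \left(10 - 26\right) \left(- \frac{2}{17}\right) = \left(-16\right) \left(- \frac{2}{17}\right) = \frac{32}{17}$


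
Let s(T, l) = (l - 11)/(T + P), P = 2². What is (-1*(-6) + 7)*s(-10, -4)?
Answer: 65/2 ≈ 32.500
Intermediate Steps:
P = 4
s(T, l) = (-11 + l)/(4 + T) (s(T, l) = (l - 11)/(T + 4) = (-11 + l)/(4 + T))
(-1*(-6) + 7)*s(-10, -4) = (-1*(-6) + 7)*((-11 - 4)/(4 - 10)) = (6 + 7)*(-15/(-6)) = 13*(-⅙*(-15)) = 13*(5/2) = 65/2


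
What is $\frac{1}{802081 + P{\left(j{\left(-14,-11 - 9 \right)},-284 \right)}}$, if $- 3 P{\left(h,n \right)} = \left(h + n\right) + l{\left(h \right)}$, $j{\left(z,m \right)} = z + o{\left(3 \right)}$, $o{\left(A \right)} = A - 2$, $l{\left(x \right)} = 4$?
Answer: $\frac{3}{2406536} \approx 1.2466 \cdot 10^{-6}$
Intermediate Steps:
$o{\left(A \right)} = -2 + A$
$j{\left(z,m \right)} = 1 + z$ ($j{\left(z,m \right)} = z + \left(-2 + 3\right) = z + 1 = 1 + z$)
$P{\left(h,n \right)} = - \frac{4}{3} - \frac{h}{3} - \frac{n}{3}$ ($P{\left(h,n \right)} = - \frac{\left(h + n\right) + 4}{3} = - \frac{4 + h + n}{3} = - \frac{4}{3} - \frac{h}{3} - \frac{n}{3}$)
$\frac{1}{802081 + P{\left(j{\left(-14,-11 - 9 \right)},-284 \right)}} = \frac{1}{802081 - \left(- \frac{280}{3} + \frac{1 - 14}{3}\right)} = \frac{1}{802081 - - \frac{293}{3}} = \frac{1}{802081 + \left(- \frac{4}{3} + \frac{13}{3} + \frac{284}{3}\right)} = \frac{1}{802081 + \frac{293}{3}} = \frac{1}{\frac{2406536}{3}} = \frac{3}{2406536}$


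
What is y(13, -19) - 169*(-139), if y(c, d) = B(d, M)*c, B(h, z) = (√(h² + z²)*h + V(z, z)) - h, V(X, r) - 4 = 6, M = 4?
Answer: 23868 - 247*√377 ≈ 19072.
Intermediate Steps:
V(X, r) = 10 (V(X, r) = 4 + 6 = 10)
B(h, z) = 10 - h + h*√(h² + z²) (B(h, z) = (√(h² + z²)*h + 10) - h = (h*√(h² + z²) + 10) - h = (10 + h*√(h² + z²)) - h = 10 - h + h*√(h² + z²))
y(c, d) = c*(10 - d + d*√(16 + d²)) (y(c, d) = (10 - d + d*√(d² + 4²))*c = (10 - d + d*√(d² + 16))*c = (10 - d + d*√(16 + d²))*c = c*(10 - d + d*√(16 + d²)))
y(13, -19) - 169*(-139) = 13*(10 - 1*(-19) - 19*√(16 + (-19)²)) - 169*(-139) = 13*(10 + 19 - 19*√(16 + 361)) + 23491 = 13*(10 + 19 - 19*√377) + 23491 = 13*(29 - 19*√377) + 23491 = (377 - 247*√377) + 23491 = 23868 - 247*√377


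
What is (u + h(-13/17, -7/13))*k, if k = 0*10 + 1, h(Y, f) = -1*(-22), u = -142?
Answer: -120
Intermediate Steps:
h(Y, f) = 22
k = 1 (k = 0 + 1 = 1)
(u + h(-13/17, -7/13))*k = (-142 + 22)*1 = -120*1 = -120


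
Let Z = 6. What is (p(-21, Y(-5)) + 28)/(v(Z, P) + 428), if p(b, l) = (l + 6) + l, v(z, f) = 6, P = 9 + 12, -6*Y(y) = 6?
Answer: 16/217 ≈ 0.073733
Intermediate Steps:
Y(y) = -1 (Y(y) = -1/6*6 = -1)
P = 21
p(b, l) = 6 + 2*l (p(b, l) = (6 + l) + l = 6 + 2*l)
(p(-21, Y(-5)) + 28)/(v(Z, P) + 428) = ((6 + 2*(-1)) + 28)/(6 + 428) = ((6 - 2) + 28)/434 = (4 + 28)*(1/434) = 32*(1/434) = 16/217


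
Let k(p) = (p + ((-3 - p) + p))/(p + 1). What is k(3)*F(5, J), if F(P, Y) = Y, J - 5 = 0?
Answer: 0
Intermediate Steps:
J = 5 (J = 5 + 0 = 5)
k(p) = (-3 + p)/(1 + p) (k(p) = (p - 3)/(1 + p) = (-3 + p)/(1 + p))
k(3)*F(5, J) = ((-3 + 3)/(1 + 3))*5 = (0/4)*5 = ((¼)*0)*5 = 0*5 = 0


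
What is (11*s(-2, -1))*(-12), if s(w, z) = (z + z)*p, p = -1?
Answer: -264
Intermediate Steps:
s(w, z) = -2*z (s(w, z) = (z + z)*(-1) = (2*z)*(-1) = -2*z)
(11*s(-2, -1))*(-12) = (11*(-2*(-1)))*(-12) = (11*2)*(-12) = 22*(-12) = -264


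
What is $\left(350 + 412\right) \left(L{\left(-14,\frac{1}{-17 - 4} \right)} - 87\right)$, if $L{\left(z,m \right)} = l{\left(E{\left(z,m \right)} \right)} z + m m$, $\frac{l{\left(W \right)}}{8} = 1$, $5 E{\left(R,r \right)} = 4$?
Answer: $- \frac{22290532}{147} \approx -1.5164 \cdot 10^{5}$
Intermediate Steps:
$E{\left(R,r \right)} = \frac{4}{5}$ ($E{\left(R,r \right)} = \frac{1}{5} \cdot 4 = \frac{4}{5}$)
$l{\left(W \right)} = 8$ ($l{\left(W \right)} = 8 \cdot 1 = 8$)
$L{\left(z,m \right)} = m^{2} + 8 z$ ($L{\left(z,m \right)} = 8 z + m m = 8 z + m^{2} = m^{2} + 8 z$)
$\left(350 + 412\right) \left(L{\left(-14,\frac{1}{-17 - 4} \right)} - 87\right) = \left(350 + 412\right) \left(\left(\left(\frac{1}{-17 - 4}\right)^{2} + 8 \left(-14\right)\right) - 87\right) = 762 \left(\left(\left(\frac{1}{-21}\right)^{2} - 112\right) - 87\right) = 762 \left(\left(\left(- \frac{1}{21}\right)^{2} - 112\right) - 87\right) = 762 \left(\left(\frac{1}{441} - 112\right) - 87\right) = 762 \left(- \frac{49391}{441} - 87\right) = 762 \left(- \frac{87758}{441}\right) = - \frac{22290532}{147}$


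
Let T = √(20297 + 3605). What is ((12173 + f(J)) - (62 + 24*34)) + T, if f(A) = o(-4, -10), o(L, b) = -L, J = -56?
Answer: 11299 + √23902 ≈ 11454.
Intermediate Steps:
f(A) = 4 (f(A) = -1*(-4) = 4)
T = √23902 ≈ 154.60
((12173 + f(J)) - (62 + 24*34)) + T = ((12173 + 4) - (62 + 24*34)) + √23902 = (12177 - (62 + 816)) + √23902 = (12177 - 1*878) + √23902 = (12177 - 878) + √23902 = 11299 + √23902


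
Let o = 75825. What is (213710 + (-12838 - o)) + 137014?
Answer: 262061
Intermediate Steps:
(213710 + (-12838 - o)) + 137014 = (213710 + (-12838 - 1*75825)) + 137014 = (213710 + (-12838 - 75825)) + 137014 = (213710 - 88663) + 137014 = 125047 + 137014 = 262061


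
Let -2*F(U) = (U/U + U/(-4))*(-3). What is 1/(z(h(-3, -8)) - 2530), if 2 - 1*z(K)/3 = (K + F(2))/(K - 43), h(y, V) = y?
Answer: -184/464443 ≈ -0.00039617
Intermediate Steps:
F(U) = 3/2 - 3*U/8 (F(U) = -(U/U + U/(-4))*(-3)/2 = -(1 + U*(-¼))*(-3)/2 = -(1 - U/4)*(-3)/2 = -(-3 + 3*U/4)/2 = 3/2 - 3*U/8)
z(K) = 6 - 3*(¾ + K)/(-43 + K) (z(K) = 6 - 3*(K + (3/2 - 3/8*2))/(K - 43) = 6 - 3*(K + (3/2 - ¾))/(-43 + K) = 6 - 3*(K + ¾)/(-43 + K) = 6 - 3*(¾ + K)/(-43 + K))
1/(z(h(-3, -8)) - 2530) = 1/(3*(-347 + 4*(-3))/(4*(-43 - 3)) - 2530) = 1/((¾)*(-347 - 12)/(-46) - 2530) = 1/((¾)*(-1/46)*(-359) - 2530) = 1/(1077/184 - 2530) = 1/(-464443/184) = -184/464443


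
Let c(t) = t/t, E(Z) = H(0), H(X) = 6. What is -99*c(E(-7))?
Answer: -99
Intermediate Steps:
E(Z) = 6
c(t) = 1
-99*c(E(-7)) = -99*1 = -99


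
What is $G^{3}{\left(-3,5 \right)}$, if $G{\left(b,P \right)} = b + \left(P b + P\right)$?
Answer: $-2197$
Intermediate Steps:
$G{\left(b,P \right)} = P + b + P b$ ($G{\left(b,P \right)} = b + \left(P + P b\right) = P + b + P b$)
$G^{3}{\left(-3,5 \right)} = \left(5 - 3 + 5 \left(-3\right)\right)^{3} = \left(5 - 3 - 15\right)^{3} = \left(-13\right)^{3} = -2197$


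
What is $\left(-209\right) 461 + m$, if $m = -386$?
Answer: $-96735$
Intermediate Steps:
$\left(-209\right) 461 + m = \left(-209\right) 461 - 386 = -96349 - 386 = -96735$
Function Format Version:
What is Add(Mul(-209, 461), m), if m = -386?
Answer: -96735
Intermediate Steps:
Add(Mul(-209, 461), m) = Add(Mul(-209, 461), -386) = Add(-96349, -386) = -96735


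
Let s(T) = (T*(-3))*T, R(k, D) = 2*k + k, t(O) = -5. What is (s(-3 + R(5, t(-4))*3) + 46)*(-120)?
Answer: 629520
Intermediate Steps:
R(k, D) = 3*k
s(T) = -3*T² (s(T) = (-3*T)*T = -3*T²)
(s(-3 + R(5, t(-4))*3) + 46)*(-120) = (-3*(-3 + (3*5)*3)² + 46)*(-120) = (-3*(-3 + 15*3)² + 46)*(-120) = (-3*(-3 + 45)² + 46)*(-120) = (-3*42² + 46)*(-120) = (-3*1764 + 46)*(-120) = (-5292 + 46)*(-120) = -5246*(-120) = 629520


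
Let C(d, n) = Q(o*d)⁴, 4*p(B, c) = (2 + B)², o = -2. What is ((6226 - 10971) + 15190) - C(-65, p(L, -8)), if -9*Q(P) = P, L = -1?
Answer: -217080355/6561 ≈ -33087.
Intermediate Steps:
p(B, c) = (2 + B)²/4
Q(P) = -P/9
C(d, n) = 16*d⁴/6561 (C(d, n) = (-(-2)*d/9)⁴ = (2*d/9)⁴ = 16*d⁴/6561)
((6226 - 10971) + 15190) - C(-65, p(L, -8)) = ((6226 - 10971) + 15190) - 16*(-65)⁴/6561 = (-4745 + 15190) - 16*17850625/6561 = 10445 - 1*285610000/6561 = 10445 - 285610000/6561 = -217080355/6561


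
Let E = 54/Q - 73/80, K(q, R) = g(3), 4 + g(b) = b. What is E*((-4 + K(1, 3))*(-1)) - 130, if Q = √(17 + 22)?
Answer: -2153/16 + 90*√39/13 ≈ -91.328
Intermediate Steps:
Q = √39 ≈ 6.2450
g(b) = -4 + b
K(q, R) = -1 (K(q, R) = -4 + 3 = -1)
E = -73/80 + 18*√39/13 (E = 54/(√39) - 73/80 = 54*(√39/39) - 73*1/80 = 18*√39/13 - 73/80 = -73/80 + 18*√39/13 ≈ 7.7344)
E*((-4 + K(1, 3))*(-1)) - 130 = (-73/80 + 18*√39/13)*((-4 - 1)*(-1)) - 130 = (-73/80 + 18*√39/13)*(-5*(-1)) - 130 = (-73/80 + 18*√39/13)*5 - 130 = (-73/16 + 90*√39/13) - 130 = -2153/16 + 90*√39/13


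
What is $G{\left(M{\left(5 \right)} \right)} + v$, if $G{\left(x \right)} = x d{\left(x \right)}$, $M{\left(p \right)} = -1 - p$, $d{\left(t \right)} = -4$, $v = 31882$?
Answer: $31906$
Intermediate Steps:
$G{\left(x \right)} = - 4 x$ ($G{\left(x \right)} = x \left(-4\right) = - 4 x$)
$G{\left(M{\left(5 \right)} \right)} + v = - 4 \left(-1 - 5\right) + 31882 = \left(-4\right) \left(-6\right) + 31882 = 24 + 31882 = 31906$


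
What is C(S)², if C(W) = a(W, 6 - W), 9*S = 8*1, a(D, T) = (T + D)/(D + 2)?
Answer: 729/169 ≈ 4.3136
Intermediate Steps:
a(D, T) = (D + T)/(2 + D)
S = 8/9 (S = (8*1)/9 = (⅑)*8 = 8/9 ≈ 0.88889)
C(W) = 6/(2 + W) (C(W) = (W + (6 - W))/(2 + W) = 6/(2 + W))
C(S)² = (6/(2 + 8/9))² = (6/(26/9))² = (6*(9/26))² = (27/13)² = 729/169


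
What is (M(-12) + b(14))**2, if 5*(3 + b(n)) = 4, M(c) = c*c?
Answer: 502681/25 ≈ 20107.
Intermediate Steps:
M(c) = c**2
b(n) = -11/5 (b(n) = -3 + (1/5)*4 = -3 + 4/5 = -11/5)
(M(-12) + b(14))**2 = ((-12)**2 - 11/5)**2 = (144 - 11/5)**2 = (709/5)**2 = 502681/25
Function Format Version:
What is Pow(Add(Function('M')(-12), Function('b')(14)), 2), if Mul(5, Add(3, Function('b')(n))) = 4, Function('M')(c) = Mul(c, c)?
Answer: Rational(502681, 25) ≈ 20107.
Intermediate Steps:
Function('M')(c) = Pow(c, 2)
Function('b')(n) = Rational(-11, 5) (Function('b')(n) = Add(-3, Mul(Rational(1, 5), 4)) = Add(-3, Rational(4, 5)) = Rational(-11, 5))
Pow(Add(Function('M')(-12), Function('b')(14)), 2) = Pow(Add(Pow(-12, 2), Rational(-11, 5)), 2) = Pow(Add(144, Rational(-11, 5)), 2) = Pow(Rational(709, 5), 2) = Rational(502681, 25)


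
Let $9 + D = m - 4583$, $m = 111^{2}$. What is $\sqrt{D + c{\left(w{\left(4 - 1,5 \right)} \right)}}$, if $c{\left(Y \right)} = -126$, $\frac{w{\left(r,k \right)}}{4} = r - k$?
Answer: $\sqrt{7603} \approx 87.195$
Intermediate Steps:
$w{\left(r,k \right)} = - 4 k + 4 r$ ($w{\left(r,k \right)} = 4 \left(r - k\right) = - 4 k + 4 r$)
$m = 12321$
$D = 7729$ ($D = -9 + \left(12321 - 4583\right) = -9 + 7738 = 7729$)
$\sqrt{D + c{\left(w{\left(4 - 1,5 \right)} \right)}} = \sqrt{7729 - 126} = \sqrt{7603}$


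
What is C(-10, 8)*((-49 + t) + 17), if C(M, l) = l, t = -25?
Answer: -456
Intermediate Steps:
C(-10, 8)*((-49 + t) + 17) = 8*((-49 - 25) + 17) = 8*(-74 + 17) = 8*(-57) = -456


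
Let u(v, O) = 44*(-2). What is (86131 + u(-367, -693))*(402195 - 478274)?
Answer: -6546065397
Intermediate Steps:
u(v, O) = -88
(86131 + u(-367, -693))*(402195 - 478274) = (86131 - 88)*(402195 - 478274) = 86043*(-76079) = -6546065397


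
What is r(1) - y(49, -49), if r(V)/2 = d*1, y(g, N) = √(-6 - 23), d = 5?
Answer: 10 - I*√29 ≈ 10.0 - 5.3852*I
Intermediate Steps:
y(g, N) = I*√29 (y(g, N) = √(-29) = I*√29)
r(V) = 10 (r(V) = 2*(5*1) = 2*5 = 10)
r(1) - y(49, -49) = 10 - I*√29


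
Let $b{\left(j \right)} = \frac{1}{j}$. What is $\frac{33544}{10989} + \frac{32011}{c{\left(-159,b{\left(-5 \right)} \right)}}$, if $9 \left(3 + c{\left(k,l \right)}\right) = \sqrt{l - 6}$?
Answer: $\frac{7 \left(- 2260724445 i + 4792 \sqrt{155}\right)}{10989 \left(\sqrt{155} + 135 i\right)} \approx -10577.0 - 975.74 i$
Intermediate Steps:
$c{\left(k,l \right)} = -3 + \frac{\sqrt{-6 + l}}{9}$ ($c{\left(k,l \right)} = -3 + \frac{\sqrt{l - 6}}{9} = -3 + \frac{\sqrt{-6 + l}}{9}$)
$\frac{33544}{10989} + \frac{32011}{c{\left(-159,b{\left(-5 \right)} \right)}} = \frac{33544}{10989} + \frac{32011}{-3 + \frac{\sqrt{-6 + \frac{1}{-5}}}{9}} = 33544 \cdot \frac{1}{10989} + \frac{32011}{-3 + \frac{\sqrt{-6 - \frac{1}{5}}}{9}} = \frac{33544}{10989} + \frac{32011}{-3 + \frac{\sqrt{- \frac{31}{5}}}{9}} = \frac{33544}{10989} + \frac{32011}{-3 + \frac{\frac{1}{5} i \sqrt{155}}{9}} = \frac{33544}{10989} + \frac{32011}{-3 + \frac{i \sqrt{155}}{45}}$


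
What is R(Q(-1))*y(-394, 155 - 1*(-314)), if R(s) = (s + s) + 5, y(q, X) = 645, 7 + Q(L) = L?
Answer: -7095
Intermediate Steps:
Q(L) = -7 + L
R(s) = 5 + 2*s (R(s) = 2*s + 5 = 5 + 2*s)
R(Q(-1))*y(-394, 155 - 1*(-314)) = (5 + 2*(-7 - 1))*645 = (5 + 2*(-8))*645 = (5 - 16)*645 = -11*645 = -7095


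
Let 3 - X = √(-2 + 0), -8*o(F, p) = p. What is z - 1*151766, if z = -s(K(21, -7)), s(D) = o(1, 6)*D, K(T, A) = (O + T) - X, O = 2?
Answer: -151751 + 3*I*√2/4 ≈ -1.5175e+5 + 1.0607*I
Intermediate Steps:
o(F, p) = -p/8
X = 3 - I*√2 (X = 3 - √(-2 + 0) = 3 - √(-2) = 3 - I*√2 ≈ 3.0 - 1.4142*I)
K(T, A) = -1 + T + I*√2 (K(T, A) = (2 + T) - (3 - I*√2) = (2 + T) + (-3 + I*√2) = -1 + T + I*√2)
s(D) = -3*D/4 (s(D) = (-⅛*6)*D = -3*D/4)
z = 15 + 3*I*√2/4 (z = -(-3)*(-1 + 21 + I*√2)/4 = -(-3)*(20 + I*√2)/4 = -(-15 - 3*I*√2/4) = 15 + 3*I*√2/4 ≈ 15.0 + 1.0607*I)
z - 1*151766 = (15 + 3*I*√2/4) - 1*151766 = (15 + 3*I*√2/4) - 151766 = -151751 + 3*I*√2/4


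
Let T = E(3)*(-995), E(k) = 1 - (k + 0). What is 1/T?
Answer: 1/1990 ≈ 0.00050251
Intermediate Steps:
E(k) = 1 - k
T = 1990 (T = (1 - 1*3)*(-995) = (1 - 3)*(-995) = -2*(-995) = 1990)
1/T = 1/1990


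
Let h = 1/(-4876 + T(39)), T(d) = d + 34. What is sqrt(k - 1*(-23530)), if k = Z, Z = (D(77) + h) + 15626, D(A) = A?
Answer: sqrt(905058578694)/4803 ≈ 198.07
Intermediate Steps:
T(d) = 34 + d
h = -1/4803 (h = 1/(-4876 + (34 + 39)) = 1/(-4876 + 73) = 1/(-4803) = -1/4803 ≈ -0.00020820)
Z = 75421508/4803 (Z = (77 - 1/4803) + 15626 = 369830/4803 + 15626 = 75421508/4803 ≈ 15703.)
k = 75421508/4803 ≈ 15703.
sqrt(k - 1*(-23530)) = sqrt(75421508/4803 - 1*(-23530)) = sqrt(75421508/4803 + 23530) = sqrt(188436098/4803) = sqrt(905058578694)/4803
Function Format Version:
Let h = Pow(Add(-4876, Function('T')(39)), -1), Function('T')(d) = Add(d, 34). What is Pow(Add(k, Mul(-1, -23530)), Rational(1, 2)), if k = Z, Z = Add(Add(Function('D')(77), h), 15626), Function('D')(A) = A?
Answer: Mul(Rational(1, 4803), Pow(905058578694, Rational(1, 2))) ≈ 198.07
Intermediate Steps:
Function('T')(d) = Add(34, d)
h = Rational(-1, 4803) (h = Pow(Add(-4876, Add(34, 39)), -1) = Pow(Add(-4876, 73), -1) = Pow(-4803, -1) = Rational(-1, 4803) ≈ -0.00020820)
Z = Rational(75421508, 4803) (Z = Add(Add(77, Rational(-1, 4803)), 15626) = Add(Rational(369830, 4803), 15626) = Rational(75421508, 4803) ≈ 15703.)
k = Rational(75421508, 4803) ≈ 15703.
Pow(Add(k, Mul(-1, -23530)), Rational(1, 2)) = Pow(Add(Rational(75421508, 4803), Mul(-1, -23530)), Rational(1, 2)) = Pow(Add(Rational(75421508, 4803), 23530), Rational(1, 2)) = Pow(Rational(188436098, 4803), Rational(1, 2)) = Mul(Rational(1, 4803), Pow(905058578694, Rational(1, 2)))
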